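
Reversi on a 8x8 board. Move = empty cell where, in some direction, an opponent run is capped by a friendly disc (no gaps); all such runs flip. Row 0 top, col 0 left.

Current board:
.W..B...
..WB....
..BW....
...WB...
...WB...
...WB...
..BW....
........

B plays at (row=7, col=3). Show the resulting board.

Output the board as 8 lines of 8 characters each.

Place B at (7,3); scan 8 dirs for brackets.
Dir NW: first cell 'B' (not opp) -> no flip
Dir N: opp run (6,3) (5,3) (4,3) (3,3) (2,3) capped by B -> flip
Dir NE: first cell '.' (not opp) -> no flip
Dir W: first cell '.' (not opp) -> no flip
Dir E: first cell '.' (not opp) -> no flip
Dir SW: edge -> no flip
Dir S: edge -> no flip
Dir SE: edge -> no flip
All flips: (2,3) (3,3) (4,3) (5,3) (6,3)

Answer: .W..B...
..WB....
..BB....
...BB...
...BB...
...BB...
..BB....
...B....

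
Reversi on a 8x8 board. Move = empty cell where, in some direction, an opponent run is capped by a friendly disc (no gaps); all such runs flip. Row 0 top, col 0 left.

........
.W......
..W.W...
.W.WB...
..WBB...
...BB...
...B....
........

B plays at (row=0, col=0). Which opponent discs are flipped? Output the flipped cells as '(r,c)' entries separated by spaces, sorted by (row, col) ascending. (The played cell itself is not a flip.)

Answer: (1,1) (2,2) (3,3)

Derivation:
Dir NW: edge -> no flip
Dir N: edge -> no flip
Dir NE: edge -> no flip
Dir W: edge -> no flip
Dir E: first cell '.' (not opp) -> no flip
Dir SW: edge -> no flip
Dir S: first cell '.' (not opp) -> no flip
Dir SE: opp run (1,1) (2,2) (3,3) capped by B -> flip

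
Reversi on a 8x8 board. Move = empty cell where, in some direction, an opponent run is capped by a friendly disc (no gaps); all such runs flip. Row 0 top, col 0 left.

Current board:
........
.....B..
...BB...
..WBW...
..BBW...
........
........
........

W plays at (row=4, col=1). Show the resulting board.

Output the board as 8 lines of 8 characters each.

Answer: ........
.....B..
...BB...
..WBW...
.WWWW...
........
........
........

Derivation:
Place W at (4,1); scan 8 dirs for brackets.
Dir NW: first cell '.' (not opp) -> no flip
Dir N: first cell '.' (not opp) -> no flip
Dir NE: first cell 'W' (not opp) -> no flip
Dir W: first cell '.' (not opp) -> no flip
Dir E: opp run (4,2) (4,3) capped by W -> flip
Dir SW: first cell '.' (not opp) -> no flip
Dir S: first cell '.' (not opp) -> no flip
Dir SE: first cell '.' (not opp) -> no flip
All flips: (4,2) (4,3)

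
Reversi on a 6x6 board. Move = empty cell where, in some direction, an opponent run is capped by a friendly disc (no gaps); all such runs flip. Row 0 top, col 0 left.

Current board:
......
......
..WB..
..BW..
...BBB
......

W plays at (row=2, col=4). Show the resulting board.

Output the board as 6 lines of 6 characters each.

Place W at (2,4); scan 8 dirs for brackets.
Dir NW: first cell '.' (not opp) -> no flip
Dir N: first cell '.' (not opp) -> no flip
Dir NE: first cell '.' (not opp) -> no flip
Dir W: opp run (2,3) capped by W -> flip
Dir E: first cell '.' (not opp) -> no flip
Dir SW: first cell 'W' (not opp) -> no flip
Dir S: first cell '.' (not opp) -> no flip
Dir SE: first cell '.' (not opp) -> no flip
All flips: (2,3)

Answer: ......
......
..WWW.
..BW..
...BBB
......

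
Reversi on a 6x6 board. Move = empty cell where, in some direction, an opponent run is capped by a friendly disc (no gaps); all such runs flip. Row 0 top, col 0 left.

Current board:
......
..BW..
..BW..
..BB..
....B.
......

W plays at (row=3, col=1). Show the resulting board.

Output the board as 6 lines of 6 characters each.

Place W at (3,1); scan 8 dirs for brackets.
Dir NW: first cell '.' (not opp) -> no flip
Dir N: first cell '.' (not opp) -> no flip
Dir NE: opp run (2,2) capped by W -> flip
Dir W: first cell '.' (not opp) -> no flip
Dir E: opp run (3,2) (3,3), next='.' -> no flip
Dir SW: first cell '.' (not opp) -> no flip
Dir S: first cell '.' (not opp) -> no flip
Dir SE: first cell '.' (not opp) -> no flip
All flips: (2,2)

Answer: ......
..BW..
..WW..
.WBB..
....B.
......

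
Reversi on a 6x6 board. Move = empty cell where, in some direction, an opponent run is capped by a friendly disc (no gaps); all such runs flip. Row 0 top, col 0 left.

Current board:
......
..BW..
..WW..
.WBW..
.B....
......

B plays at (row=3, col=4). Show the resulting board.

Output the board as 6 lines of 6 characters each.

Place B at (3,4); scan 8 dirs for brackets.
Dir NW: opp run (2,3) capped by B -> flip
Dir N: first cell '.' (not opp) -> no flip
Dir NE: first cell '.' (not opp) -> no flip
Dir W: opp run (3,3) capped by B -> flip
Dir E: first cell '.' (not opp) -> no flip
Dir SW: first cell '.' (not opp) -> no flip
Dir S: first cell '.' (not opp) -> no flip
Dir SE: first cell '.' (not opp) -> no flip
All flips: (2,3) (3,3)

Answer: ......
..BW..
..WB..
.WBBB.
.B....
......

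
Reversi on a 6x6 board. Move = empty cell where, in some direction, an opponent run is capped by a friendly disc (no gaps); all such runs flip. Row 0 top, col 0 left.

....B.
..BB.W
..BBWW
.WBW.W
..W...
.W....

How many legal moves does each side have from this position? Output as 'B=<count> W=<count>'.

-- B to move --
(0,5): no bracket -> illegal
(1,4): no bracket -> illegal
(2,0): no bracket -> illegal
(2,1): no bracket -> illegal
(3,0): flips 1 -> legal
(3,4): flips 1 -> legal
(4,0): flips 1 -> legal
(4,1): no bracket -> illegal
(4,3): flips 1 -> legal
(4,4): flips 1 -> legal
(4,5): no bracket -> illegal
(5,0): no bracket -> illegal
(5,2): flips 1 -> legal
(5,3): no bracket -> illegal
B mobility = 6
-- W to move --
(0,1): no bracket -> illegal
(0,2): flips 4 -> legal
(0,3): flips 2 -> legal
(0,5): no bracket -> illegal
(1,1): flips 1 -> legal
(1,4): no bracket -> illegal
(2,1): flips 2 -> legal
(3,4): no bracket -> illegal
(4,1): no bracket -> illegal
(4,3): no bracket -> illegal
W mobility = 4

Answer: B=6 W=4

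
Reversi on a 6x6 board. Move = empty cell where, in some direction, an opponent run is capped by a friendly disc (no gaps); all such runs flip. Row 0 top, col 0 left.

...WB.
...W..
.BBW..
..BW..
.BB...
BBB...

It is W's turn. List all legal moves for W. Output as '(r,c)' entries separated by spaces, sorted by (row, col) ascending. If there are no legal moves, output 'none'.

(0,5): flips 1 -> legal
(1,0): no bracket -> illegal
(1,1): flips 1 -> legal
(1,2): no bracket -> illegal
(1,4): no bracket -> illegal
(1,5): no bracket -> illegal
(2,0): flips 2 -> legal
(3,0): no bracket -> illegal
(3,1): flips 2 -> legal
(4,0): no bracket -> illegal
(4,3): no bracket -> illegal
(5,3): no bracket -> illegal

Answer: (0,5) (1,1) (2,0) (3,1)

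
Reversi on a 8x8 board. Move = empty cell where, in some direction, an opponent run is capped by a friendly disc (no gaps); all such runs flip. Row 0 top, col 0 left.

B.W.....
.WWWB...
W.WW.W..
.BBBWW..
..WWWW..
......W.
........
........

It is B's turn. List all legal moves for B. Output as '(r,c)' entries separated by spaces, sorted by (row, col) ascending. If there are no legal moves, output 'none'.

Answer: (0,3) (0,4) (1,0) (3,6) (5,1) (5,2) (5,3) (5,4) (5,5)

Derivation:
(0,1): no bracket -> illegal
(0,3): flips 2 -> legal
(0,4): flips 2 -> legal
(1,0): flips 3 -> legal
(1,5): no bracket -> illegal
(1,6): no bracket -> illegal
(2,1): no bracket -> illegal
(2,4): no bracket -> illegal
(2,6): no bracket -> illegal
(3,0): no bracket -> illegal
(3,6): flips 3 -> legal
(4,1): no bracket -> illegal
(4,6): no bracket -> illegal
(4,7): no bracket -> illegal
(5,1): flips 1 -> legal
(5,2): flips 1 -> legal
(5,3): flips 2 -> legal
(5,4): flips 1 -> legal
(5,5): flips 1 -> legal
(5,7): no bracket -> illegal
(6,5): no bracket -> illegal
(6,6): no bracket -> illegal
(6,7): no bracket -> illegal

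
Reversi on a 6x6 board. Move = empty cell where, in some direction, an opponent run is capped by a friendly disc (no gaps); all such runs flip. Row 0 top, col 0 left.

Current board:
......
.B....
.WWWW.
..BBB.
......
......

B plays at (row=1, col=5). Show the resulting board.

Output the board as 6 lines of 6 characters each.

Place B at (1,5); scan 8 dirs for brackets.
Dir NW: first cell '.' (not opp) -> no flip
Dir N: first cell '.' (not opp) -> no flip
Dir NE: edge -> no flip
Dir W: first cell '.' (not opp) -> no flip
Dir E: edge -> no flip
Dir SW: opp run (2,4) capped by B -> flip
Dir S: first cell '.' (not opp) -> no flip
Dir SE: edge -> no flip
All flips: (2,4)

Answer: ......
.B...B
.WWWB.
..BBB.
......
......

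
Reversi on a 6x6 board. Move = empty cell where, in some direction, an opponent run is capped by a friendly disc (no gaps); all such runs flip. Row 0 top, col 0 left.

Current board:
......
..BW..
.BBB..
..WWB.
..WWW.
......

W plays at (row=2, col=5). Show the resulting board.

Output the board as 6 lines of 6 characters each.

Answer: ......
..BW..
.BBB.W
..WWW.
..WWW.
......

Derivation:
Place W at (2,5); scan 8 dirs for brackets.
Dir NW: first cell '.' (not opp) -> no flip
Dir N: first cell '.' (not opp) -> no flip
Dir NE: edge -> no flip
Dir W: first cell '.' (not opp) -> no flip
Dir E: edge -> no flip
Dir SW: opp run (3,4) capped by W -> flip
Dir S: first cell '.' (not opp) -> no flip
Dir SE: edge -> no flip
All flips: (3,4)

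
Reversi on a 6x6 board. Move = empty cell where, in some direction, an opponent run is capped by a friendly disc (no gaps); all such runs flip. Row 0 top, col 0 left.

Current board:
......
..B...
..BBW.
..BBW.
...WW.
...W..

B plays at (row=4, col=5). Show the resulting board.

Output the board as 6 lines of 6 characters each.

Place B at (4,5); scan 8 dirs for brackets.
Dir NW: opp run (3,4) capped by B -> flip
Dir N: first cell '.' (not opp) -> no flip
Dir NE: edge -> no flip
Dir W: opp run (4,4) (4,3), next='.' -> no flip
Dir E: edge -> no flip
Dir SW: first cell '.' (not opp) -> no flip
Dir S: first cell '.' (not opp) -> no flip
Dir SE: edge -> no flip
All flips: (3,4)

Answer: ......
..B...
..BBW.
..BBB.
...WWB
...W..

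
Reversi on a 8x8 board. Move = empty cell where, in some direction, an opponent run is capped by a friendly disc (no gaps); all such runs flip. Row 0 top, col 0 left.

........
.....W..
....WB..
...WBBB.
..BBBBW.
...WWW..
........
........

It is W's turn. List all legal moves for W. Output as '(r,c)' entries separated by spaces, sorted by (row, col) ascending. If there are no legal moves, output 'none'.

Answer: (2,6) (2,7) (3,1) (3,2) (3,7) (4,1) (5,1)

Derivation:
(1,4): no bracket -> illegal
(1,6): no bracket -> illegal
(2,3): no bracket -> illegal
(2,6): flips 4 -> legal
(2,7): flips 2 -> legal
(3,1): flips 1 -> legal
(3,2): flips 1 -> legal
(3,7): flips 3 -> legal
(4,1): flips 4 -> legal
(4,7): no bracket -> illegal
(5,1): flips 1 -> legal
(5,2): no bracket -> illegal
(5,6): no bracket -> illegal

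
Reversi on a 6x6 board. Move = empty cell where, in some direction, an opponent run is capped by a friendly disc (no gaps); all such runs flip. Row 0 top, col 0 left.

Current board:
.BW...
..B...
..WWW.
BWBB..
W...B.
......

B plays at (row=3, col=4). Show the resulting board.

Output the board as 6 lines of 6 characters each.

Place B at (3,4); scan 8 dirs for brackets.
Dir NW: opp run (2,3) capped by B -> flip
Dir N: opp run (2,4), next='.' -> no flip
Dir NE: first cell '.' (not opp) -> no flip
Dir W: first cell 'B' (not opp) -> no flip
Dir E: first cell '.' (not opp) -> no flip
Dir SW: first cell '.' (not opp) -> no flip
Dir S: first cell 'B' (not opp) -> no flip
Dir SE: first cell '.' (not opp) -> no flip
All flips: (2,3)

Answer: .BW...
..B...
..WBW.
BWBBB.
W...B.
......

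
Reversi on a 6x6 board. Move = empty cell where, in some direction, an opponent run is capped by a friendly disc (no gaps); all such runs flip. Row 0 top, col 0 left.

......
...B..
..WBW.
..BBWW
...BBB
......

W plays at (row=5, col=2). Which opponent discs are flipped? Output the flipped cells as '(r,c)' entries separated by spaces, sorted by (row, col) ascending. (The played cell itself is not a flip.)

Dir NW: first cell '.' (not opp) -> no flip
Dir N: first cell '.' (not opp) -> no flip
Dir NE: opp run (4,3) capped by W -> flip
Dir W: first cell '.' (not opp) -> no flip
Dir E: first cell '.' (not opp) -> no flip
Dir SW: edge -> no flip
Dir S: edge -> no flip
Dir SE: edge -> no flip

Answer: (4,3)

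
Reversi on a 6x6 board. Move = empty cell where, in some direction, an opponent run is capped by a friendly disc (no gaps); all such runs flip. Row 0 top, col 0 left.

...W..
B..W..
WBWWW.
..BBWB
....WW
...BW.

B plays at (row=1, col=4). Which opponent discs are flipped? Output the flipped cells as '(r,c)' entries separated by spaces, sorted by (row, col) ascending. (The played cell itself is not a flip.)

Dir NW: opp run (0,3), next=edge -> no flip
Dir N: first cell '.' (not opp) -> no flip
Dir NE: first cell '.' (not opp) -> no flip
Dir W: opp run (1,3), next='.' -> no flip
Dir E: first cell '.' (not opp) -> no flip
Dir SW: opp run (2,3) capped by B -> flip
Dir S: opp run (2,4) (3,4) (4,4) (5,4), next=edge -> no flip
Dir SE: first cell '.' (not opp) -> no flip

Answer: (2,3)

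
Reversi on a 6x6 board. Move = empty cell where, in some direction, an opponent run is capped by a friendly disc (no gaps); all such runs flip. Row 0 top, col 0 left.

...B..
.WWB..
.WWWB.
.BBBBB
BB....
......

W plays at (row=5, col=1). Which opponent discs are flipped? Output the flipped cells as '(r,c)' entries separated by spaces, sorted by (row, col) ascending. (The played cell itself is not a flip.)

Answer: (3,1) (4,1)

Derivation:
Dir NW: opp run (4,0), next=edge -> no flip
Dir N: opp run (4,1) (3,1) capped by W -> flip
Dir NE: first cell '.' (not opp) -> no flip
Dir W: first cell '.' (not opp) -> no flip
Dir E: first cell '.' (not opp) -> no flip
Dir SW: edge -> no flip
Dir S: edge -> no flip
Dir SE: edge -> no flip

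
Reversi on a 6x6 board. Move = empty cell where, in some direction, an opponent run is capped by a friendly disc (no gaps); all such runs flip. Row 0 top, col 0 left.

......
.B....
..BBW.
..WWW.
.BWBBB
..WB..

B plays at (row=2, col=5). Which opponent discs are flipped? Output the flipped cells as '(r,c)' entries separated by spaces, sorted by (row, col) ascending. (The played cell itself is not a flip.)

Dir NW: first cell '.' (not opp) -> no flip
Dir N: first cell '.' (not opp) -> no flip
Dir NE: edge -> no flip
Dir W: opp run (2,4) capped by B -> flip
Dir E: edge -> no flip
Dir SW: opp run (3,4) capped by B -> flip
Dir S: first cell '.' (not opp) -> no flip
Dir SE: edge -> no flip

Answer: (2,4) (3,4)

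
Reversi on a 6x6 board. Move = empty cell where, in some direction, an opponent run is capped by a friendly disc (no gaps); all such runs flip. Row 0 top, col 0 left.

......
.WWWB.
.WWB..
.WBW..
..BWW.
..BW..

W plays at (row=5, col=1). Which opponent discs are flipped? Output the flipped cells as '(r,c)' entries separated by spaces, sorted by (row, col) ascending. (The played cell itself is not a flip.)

Answer: (4,2) (5,2)

Derivation:
Dir NW: first cell '.' (not opp) -> no flip
Dir N: first cell '.' (not opp) -> no flip
Dir NE: opp run (4,2) capped by W -> flip
Dir W: first cell '.' (not opp) -> no flip
Dir E: opp run (5,2) capped by W -> flip
Dir SW: edge -> no flip
Dir S: edge -> no flip
Dir SE: edge -> no flip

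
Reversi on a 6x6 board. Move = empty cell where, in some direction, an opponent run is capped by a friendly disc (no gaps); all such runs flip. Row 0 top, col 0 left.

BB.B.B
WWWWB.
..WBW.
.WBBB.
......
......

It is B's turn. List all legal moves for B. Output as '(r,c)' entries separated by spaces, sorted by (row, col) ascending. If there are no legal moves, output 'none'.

Answer: (0,2) (1,5) (2,0) (2,1) (2,5) (3,0)

Derivation:
(0,2): flips 2 -> legal
(0,4): no bracket -> illegal
(1,5): flips 1 -> legal
(2,0): flips 1 -> legal
(2,1): flips 3 -> legal
(2,5): flips 1 -> legal
(3,0): flips 1 -> legal
(3,5): no bracket -> illegal
(4,0): no bracket -> illegal
(4,1): no bracket -> illegal
(4,2): no bracket -> illegal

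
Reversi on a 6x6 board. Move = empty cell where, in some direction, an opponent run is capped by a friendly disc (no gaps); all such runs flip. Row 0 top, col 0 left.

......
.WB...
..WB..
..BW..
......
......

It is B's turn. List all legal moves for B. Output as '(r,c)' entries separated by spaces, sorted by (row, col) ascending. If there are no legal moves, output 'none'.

(0,0): no bracket -> illegal
(0,1): no bracket -> illegal
(0,2): no bracket -> illegal
(1,0): flips 1 -> legal
(1,3): no bracket -> illegal
(2,0): no bracket -> illegal
(2,1): flips 1 -> legal
(2,4): no bracket -> illegal
(3,1): no bracket -> illegal
(3,4): flips 1 -> legal
(4,2): no bracket -> illegal
(4,3): flips 1 -> legal
(4,4): no bracket -> illegal

Answer: (1,0) (2,1) (3,4) (4,3)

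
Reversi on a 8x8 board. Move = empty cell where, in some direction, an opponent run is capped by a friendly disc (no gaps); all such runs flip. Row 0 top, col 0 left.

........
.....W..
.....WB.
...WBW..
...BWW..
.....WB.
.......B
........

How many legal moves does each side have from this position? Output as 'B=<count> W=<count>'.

-- B to move --
(0,4): flips 1 -> legal
(0,5): no bracket -> illegal
(0,6): no bracket -> illegal
(1,4): no bracket -> illegal
(1,6): flips 1 -> legal
(2,2): no bracket -> illegal
(2,3): flips 1 -> legal
(2,4): flips 1 -> legal
(3,2): flips 1 -> legal
(3,6): flips 1 -> legal
(4,2): no bracket -> illegal
(4,6): flips 2 -> legal
(5,3): flips 2 -> legal
(5,4): flips 2 -> legal
(6,4): no bracket -> illegal
(6,5): no bracket -> illegal
(6,6): no bracket -> illegal
B mobility = 9
-- W to move --
(1,6): no bracket -> illegal
(1,7): flips 1 -> legal
(2,3): flips 1 -> legal
(2,4): flips 1 -> legal
(2,7): flips 1 -> legal
(3,2): no bracket -> illegal
(3,6): no bracket -> illegal
(3,7): flips 1 -> legal
(4,2): flips 1 -> legal
(4,6): no bracket -> illegal
(4,7): no bracket -> illegal
(5,2): flips 2 -> legal
(5,3): flips 1 -> legal
(5,4): no bracket -> illegal
(5,7): flips 1 -> legal
(6,5): no bracket -> illegal
(6,6): no bracket -> illegal
(7,6): no bracket -> illegal
(7,7): no bracket -> illegal
W mobility = 9

Answer: B=9 W=9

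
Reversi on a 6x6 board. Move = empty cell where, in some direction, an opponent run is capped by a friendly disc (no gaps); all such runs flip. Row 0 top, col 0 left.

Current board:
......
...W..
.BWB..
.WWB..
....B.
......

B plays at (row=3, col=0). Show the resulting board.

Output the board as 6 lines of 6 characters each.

Answer: ......
...W..
.BWB..
BBBB..
....B.
......

Derivation:
Place B at (3,0); scan 8 dirs for brackets.
Dir NW: edge -> no flip
Dir N: first cell '.' (not opp) -> no flip
Dir NE: first cell 'B' (not opp) -> no flip
Dir W: edge -> no flip
Dir E: opp run (3,1) (3,2) capped by B -> flip
Dir SW: edge -> no flip
Dir S: first cell '.' (not opp) -> no flip
Dir SE: first cell '.' (not opp) -> no flip
All flips: (3,1) (3,2)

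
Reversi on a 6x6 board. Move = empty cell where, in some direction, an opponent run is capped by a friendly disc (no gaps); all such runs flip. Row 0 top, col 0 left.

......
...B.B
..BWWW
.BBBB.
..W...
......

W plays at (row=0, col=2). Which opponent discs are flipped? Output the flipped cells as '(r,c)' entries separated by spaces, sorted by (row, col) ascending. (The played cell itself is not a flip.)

Dir NW: edge -> no flip
Dir N: edge -> no flip
Dir NE: edge -> no flip
Dir W: first cell '.' (not opp) -> no flip
Dir E: first cell '.' (not opp) -> no flip
Dir SW: first cell '.' (not opp) -> no flip
Dir S: first cell '.' (not opp) -> no flip
Dir SE: opp run (1,3) capped by W -> flip

Answer: (1,3)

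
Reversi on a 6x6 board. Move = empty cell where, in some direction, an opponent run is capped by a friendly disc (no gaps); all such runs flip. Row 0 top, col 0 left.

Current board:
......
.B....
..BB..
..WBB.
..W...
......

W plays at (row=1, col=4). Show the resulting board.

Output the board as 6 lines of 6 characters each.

Answer: ......
.B..W.
..BW..
..WBB.
..W...
......

Derivation:
Place W at (1,4); scan 8 dirs for brackets.
Dir NW: first cell '.' (not opp) -> no flip
Dir N: first cell '.' (not opp) -> no flip
Dir NE: first cell '.' (not opp) -> no flip
Dir W: first cell '.' (not opp) -> no flip
Dir E: first cell '.' (not opp) -> no flip
Dir SW: opp run (2,3) capped by W -> flip
Dir S: first cell '.' (not opp) -> no flip
Dir SE: first cell '.' (not opp) -> no flip
All flips: (2,3)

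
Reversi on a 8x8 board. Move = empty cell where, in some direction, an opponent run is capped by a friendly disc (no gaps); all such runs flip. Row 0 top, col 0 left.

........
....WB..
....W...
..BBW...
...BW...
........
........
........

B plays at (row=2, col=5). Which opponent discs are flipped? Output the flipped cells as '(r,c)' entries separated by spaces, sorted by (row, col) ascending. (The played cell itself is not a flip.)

Dir NW: opp run (1,4), next='.' -> no flip
Dir N: first cell 'B' (not opp) -> no flip
Dir NE: first cell '.' (not opp) -> no flip
Dir W: opp run (2,4), next='.' -> no flip
Dir E: first cell '.' (not opp) -> no flip
Dir SW: opp run (3,4) capped by B -> flip
Dir S: first cell '.' (not opp) -> no flip
Dir SE: first cell '.' (not opp) -> no flip

Answer: (3,4)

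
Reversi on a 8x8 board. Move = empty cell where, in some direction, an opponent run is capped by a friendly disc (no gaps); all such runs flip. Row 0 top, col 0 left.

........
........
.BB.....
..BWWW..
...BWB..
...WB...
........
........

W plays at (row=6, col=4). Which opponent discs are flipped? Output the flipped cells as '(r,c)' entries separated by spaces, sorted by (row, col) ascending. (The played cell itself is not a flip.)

Dir NW: first cell 'W' (not opp) -> no flip
Dir N: opp run (5,4) capped by W -> flip
Dir NE: first cell '.' (not opp) -> no flip
Dir W: first cell '.' (not opp) -> no flip
Dir E: first cell '.' (not opp) -> no flip
Dir SW: first cell '.' (not opp) -> no flip
Dir S: first cell '.' (not opp) -> no flip
Dir SE: first cell '.' (not opp) -> no flip

Answer: (5,4)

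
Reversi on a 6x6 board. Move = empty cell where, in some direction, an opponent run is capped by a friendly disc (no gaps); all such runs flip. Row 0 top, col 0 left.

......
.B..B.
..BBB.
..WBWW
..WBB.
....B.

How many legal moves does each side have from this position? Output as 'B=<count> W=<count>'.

Answer: B=7 W=8

Derivation:
-- B to move --
(2,1): flips 1 -> legal
(2,5): flips 1 -> legal
(3,1): flips 1 -> legal
(4,1): flips 2 -> legal
(4,5): flips 1 -> legal
(5,1): flips 1 -> legal
(5,2): flips 2 -> legal
(5,3): no bracket -> illegal
B mobility = 7
-- W to move --
(0,0): no bracket -> illegal
(0,1): no bracket -> illegal
(0,2): no bracket -> illegal
(0,3): no bracket -> illegal
(0,4): flips 2 -> legal
(0,5): flips 2 -> legal
(1,0): no bracket -> illegal
(1,2): flips 2 -> legal
(1,3): flips 1 -> legal
(1,5): flips 2 -> legal
(2,0): no bracket -> illegal
(2,1): no bracket -> illegal
(2,5): no bracket -> illegal
(3,1): no bracket -> illegal
(4,5): flips 2 -> legal
(5,2): flips 1 -> legal
(5,3): flips 1 -> legal
(5,5): no bracket -> illegal
W mobility = 8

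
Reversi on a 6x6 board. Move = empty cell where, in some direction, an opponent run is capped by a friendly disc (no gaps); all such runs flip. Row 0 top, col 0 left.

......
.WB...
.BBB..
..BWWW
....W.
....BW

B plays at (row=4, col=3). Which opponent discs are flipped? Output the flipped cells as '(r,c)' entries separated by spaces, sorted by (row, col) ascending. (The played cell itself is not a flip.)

Answer: (3,3)

Derivation:
Dir NW: first cell 'B' (not opp) -> no flip
Dir N: opp run (3,3) capped by B -> flip
Dir NE: opp run (3,4), next='.' -> no flip
Dir W: first cell '.' (not opp) -> no flip
Dir E: opp run (4,4), next='.' -> no flip
Dir SW: first cell '.' (not opp) -> no flip
Dir S: first cell '.' (not opp) -> no flip
Dir SE: first cell 'B' (not opp) -> no flip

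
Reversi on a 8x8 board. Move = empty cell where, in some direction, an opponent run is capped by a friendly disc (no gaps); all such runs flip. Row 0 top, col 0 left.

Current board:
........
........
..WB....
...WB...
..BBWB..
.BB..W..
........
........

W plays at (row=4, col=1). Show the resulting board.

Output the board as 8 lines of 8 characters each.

Answer: ........
........
..WB....
...WB...
.WWWWB..
.BB..W..
........
........

Derivation:
Place W at (4,1); scan 8 dirs for brackets.
Dir NW: first cell '.' (not opp) -> no flip
Dir N: first cell '.' (not opp) -> no flip
Dir NE: first cell '.' (not opp) -> no flip
Dir W: first cell '.' (not opp) -> no flip
Dir E: opp run (4,2) (4,3) capped by W -> flip
Dir SW: first cell '.' (not opp) -> no flip
Dir S: opp run (5,1), next='.' -> no flip
Dir SE: opp run (5,2), next='.' -> no flip
All flips: (4,2) (4,3)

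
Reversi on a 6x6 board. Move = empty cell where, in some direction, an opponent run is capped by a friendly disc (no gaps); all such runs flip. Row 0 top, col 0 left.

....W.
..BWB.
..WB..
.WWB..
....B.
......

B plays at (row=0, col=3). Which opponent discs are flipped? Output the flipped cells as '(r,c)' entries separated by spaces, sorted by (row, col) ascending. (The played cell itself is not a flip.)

Answer: (1,3)

Derivation:
Dir NW: edge -> no flip
Dir N: edge -> no flip
Dir NE: edge -> no flip
Dir W: first cell '.' (not opp) -> no flip
Dir E: opp run (0,4), next='.' -> no flip
Dir SW: first cell 'B' (not opp) -> no flip
Dir S: opp run (1,3) capped by B -> flip
Dir SE: first cell 'B' (not opp) -> no flip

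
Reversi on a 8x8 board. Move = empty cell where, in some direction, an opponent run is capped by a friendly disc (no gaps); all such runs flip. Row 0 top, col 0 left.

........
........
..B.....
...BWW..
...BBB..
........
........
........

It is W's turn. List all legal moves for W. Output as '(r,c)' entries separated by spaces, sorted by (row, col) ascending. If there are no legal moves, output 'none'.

Answer: (3,2) (5,2) (5,3) (5,4) (5,5) (5,6)

Derivation:
(1,1): no bracket -> illegal
(1,2): no bracket -> illegal
(1,3): no bracket -> illegal
(2,1): no bracket -> illegal
(2,3): no bracket -> illegal
(2,4): no bracket -> illegal
(3,1): no bracket -> illegal
(3,2): flips 1 -> legal
(3,6): no bracket -> illegal
(4,2): no bracket -> illegal
(4,6): no bracket -> illegal
(5,2): flips 1 -> legal
(5,3): flips 1 -> legal
(5,4): flips 1 -> legal
(5,5): flips 1 -> legal
(5,6): flips 1 -> legal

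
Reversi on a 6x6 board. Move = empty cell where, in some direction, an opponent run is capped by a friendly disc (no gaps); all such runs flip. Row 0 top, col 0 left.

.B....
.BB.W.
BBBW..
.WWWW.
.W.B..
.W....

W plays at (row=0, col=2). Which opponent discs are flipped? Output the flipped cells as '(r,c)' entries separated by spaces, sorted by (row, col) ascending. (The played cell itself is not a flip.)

Answer: (1,2) (2,2)

Derivation:
Dir NW: edge -> no flip
Dir N: edge -> no flip
Dir NE: edge -> no flip
Dir W: opp run (0,1), next='.' -> no flip
Dir E: first cell '.' (not opp) -> no flip
Dir SW: opp run (1,1) (2,0), next=edge -> no flip
Dir S: opp run (1,2) (2,2) capped by W -> flip
Dir SE: first cell '.' (not opp) -> no flip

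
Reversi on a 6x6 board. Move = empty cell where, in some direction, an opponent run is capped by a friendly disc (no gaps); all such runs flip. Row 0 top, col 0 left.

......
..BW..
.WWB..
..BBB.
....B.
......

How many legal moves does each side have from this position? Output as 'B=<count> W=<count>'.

Answer: B=6 W=7

Derivation:
-- B to move --
(0,2): no bracket -> illegal
(0,3): flips 1 -> legal
(0,4): no bracket -> illegal
(1,0): flips 1 -> legal
(1,1): flips 1 -> legal
(1,4): flips 1 -> legal
(2,0): flips 2 -> legal
(2,4): no bracket -> illegal
(3,0): flips 1 -> legal
(3,1): no bracket -> illegal
B mobility = 6
-- W to move --
(0,1): no bracket -> illegal
(0,2): flips 1 -> legal
(0,3): flips 1 -> legal
(1,1): flips 1 -> legal
(1,4): no bracket -> illegal
(2,4): flips 1 -> legal
(2,5): no bracket -> illegal
(3,1): no bracket -> illegal
(3,5): no bracket -> illegal
(4,1): no bracket -> illegal
(4,2): flips 1 -> legal
(4,3): flips 3 -> legal
(4,5): no bracket -> illegal
(5,3): no bracket -> illegal
(5,4): no bracket -> illegal
(5,5): flips 2 -> legal
W mobility = 7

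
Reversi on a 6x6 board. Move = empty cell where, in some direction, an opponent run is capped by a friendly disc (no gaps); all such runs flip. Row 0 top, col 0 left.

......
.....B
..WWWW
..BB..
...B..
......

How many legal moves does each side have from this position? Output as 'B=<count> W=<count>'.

Answer: B=5 W=5

Derivation:
-- B to move --
(1,1): flips 1 -> legal
(1,2): flips 1 -> legal
(1,3): flips 1 -> legal
(1,4): flips 1 -> legal
(2,1): no bracket -> illegal
(3,1): no bracket -> illegal
(3,4): no bracket -> illegal
(3,5): flips 1 -> legal
B mobility = 5
-- W to move --
(0,4): no bracket -> illegal
(0,5): flips 1 -> legal
(1,4): no bracket -> illegal
(2,1): no bracket -> illegal
(3,1): no bracket -> illegal
(3,4): no bracket -> illegal
(4,1): flips 1 -> legal
(4,2): flips 2 -> legal
(4,4): flips 1 -> legal
(5,2): no bracket -> illegal
(5,3): flips 2 -> legal
(5,4): no bracket -> illegal
W mobility = 5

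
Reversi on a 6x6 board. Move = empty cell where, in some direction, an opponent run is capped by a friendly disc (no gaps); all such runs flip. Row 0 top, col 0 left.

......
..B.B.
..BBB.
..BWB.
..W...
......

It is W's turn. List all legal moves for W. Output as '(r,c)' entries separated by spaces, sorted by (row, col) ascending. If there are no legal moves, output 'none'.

Answer: (0,2) (1,1) (1,3) (1,5) (3,1) (3,5)

Derivation:
(0,1): no bracket -> illegal
(0,2): flips 3 -> legal
(0,3): no bracket -> illegal
(0,4): no bracket -> illegal
(0,5): no bracket -> illegal
(1,1): flips 1 -> legal
(1,3): flips 1 -> legal
(1,5): flips 1 -> legal
(2,1): no bracket -> illegal
(2,5): no bracket -> illegal
(3,1): flips 1 -> legal
(3,5): flips 1 -> legal
(4,1): no bracket -> illegal
(4,3): no bracket -> illegal
(4,4): no bracket -> illegal
(4,5): no bracket -> illegal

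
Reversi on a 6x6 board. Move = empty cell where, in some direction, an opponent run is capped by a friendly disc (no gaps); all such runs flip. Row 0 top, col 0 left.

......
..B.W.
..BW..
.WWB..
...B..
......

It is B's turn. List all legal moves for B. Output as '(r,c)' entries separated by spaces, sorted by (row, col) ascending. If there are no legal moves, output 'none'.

Answer: (1,3) (2,1) (2,4) (3,0) (3,4) (4,0) (4,2)

Derivation:
(0,3): no bracket -> illegal
(0,4): no bracket -> illegal
(0,5): no bracket -> illegal
(1,3): flips 1 -> legal
(1,5): no bracket -> illegal
(2,0): no bracket -> illegal
(2,1): flips 1 -> legal
(2,4): flips 1 -> legal
(2,5): no bracket -> illegal
(3,0): flips 2 -> legal
(3,4): flips 1 -> legal
(4,0): flips 1 -> legal
(4,1): no bracket -> illegal
(4,2): flips 1 -> legal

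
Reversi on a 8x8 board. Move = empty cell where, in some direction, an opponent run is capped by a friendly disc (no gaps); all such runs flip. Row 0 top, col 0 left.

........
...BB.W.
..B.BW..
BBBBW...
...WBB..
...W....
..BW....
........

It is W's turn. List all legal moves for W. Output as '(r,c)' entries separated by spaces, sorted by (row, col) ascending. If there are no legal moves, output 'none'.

Answer: (0,3) (0,4) (2,1) (2,3) (3,5) (4,6) (5,4) (5,6) (6,1) (7,1)

Derivation:
(0,2): no bracket -> illegal
(0,3): flips 1 -> legal
(0,4): flips 2 -> legal
(0,5): no bracket -> illegal
(1,1): no bracket -> illegal
(1,2): no bracket -> illegal
(1,5): no bracket -> illegal
(2,0): no bracket -> illegal
(2,1): flips 1 -> legal
(2,3): flips 2 -> legal
(3,5): flips 1 -> legal
(3,6): no bracket -> illegal
(4,0): no bracket -> illegal
(4,1): no bracket -> illegal
(4,2): no bracket -> illegal
(4,6): flips 2 -> legal
(5,1): no bracket -> illegal
(5,2): no bracket -> illegal
(5,4): flips 1 -> legal
(5,5): no bracket -> illegal
(5,6): flips 1 -> legal
(6,1): flips 1 -> legal
(7,1): flips 1 -> legal
(7,2): no bracket -> illegal
(7,3): no bracket -> illegal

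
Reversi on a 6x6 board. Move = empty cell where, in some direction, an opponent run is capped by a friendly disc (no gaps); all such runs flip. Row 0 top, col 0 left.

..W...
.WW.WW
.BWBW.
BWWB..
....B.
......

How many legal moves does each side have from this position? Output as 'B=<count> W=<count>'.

Answer: B=7 W=5

Derivation:
-- B to move --
(0,0): flips 2 -> legal
(0,1): flips 2 -> legal
(0,3): flips 1 -> legal
(0,4): no bracket -> illegal
(0,5): flips 1 -> legal
(1,0): no bracket -> illegal
(1,3): no bracket -> illegal
(2,0): no bracket -> illegal
(2,5): flips 1 -> legal
(3,4): no bracket -> illegal
(3,5): no bracket -> illegal
(4,0): no bracket -> illegal
(4,1): flips 2 -> legal
(4,2): no bracket -> illegal
(4,3): flips 1 -> legal
B mobility = 7
-- W to move --
(1,0): flips 1 -> legal
(1,3): no bracket -> illegal
(2,0): flips 1 -> legal
(3,4): flips 2 -> legal
(3,5): no bracket -> illegal
(4,0): no bracket -> illegal
(4,1): no bracket -> illegal
(4,2): flips 1 -> legal
(4,3): no bracket -> illegal
(4,5): no bracket -> illegal
(5,3): no bracket -> illegal
(5,4): no bracket -> illegal
(5,5): flips 2 -> legal
W mobility = 5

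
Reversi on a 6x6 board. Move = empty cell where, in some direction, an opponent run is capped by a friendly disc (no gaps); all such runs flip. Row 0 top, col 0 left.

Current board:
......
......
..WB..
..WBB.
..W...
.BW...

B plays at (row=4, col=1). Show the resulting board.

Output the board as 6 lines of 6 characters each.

Place B at (4,1); scan 8 dirs for brackets.
Dir NW: first cell '.' (not opp) -> no flip
Dir N: first cell '.' (not opp) -> no flip
Dir NE: opp run (3,2) capped by B -> flip
Dir W: first cell '.' (not opp) -> no flip
Dir E: opp run (4,2), next='.' -> no flip
Dir SW: first cell '.' (not opp) -> no flip
Dir S: first cell 'B' (not opp) -> no flip
Dir SE: opp run (5,2), next=edge -> no flip
All flips: (3,2)

Answer: ......
......
..WB..
..BBB.
.BW...
.BW...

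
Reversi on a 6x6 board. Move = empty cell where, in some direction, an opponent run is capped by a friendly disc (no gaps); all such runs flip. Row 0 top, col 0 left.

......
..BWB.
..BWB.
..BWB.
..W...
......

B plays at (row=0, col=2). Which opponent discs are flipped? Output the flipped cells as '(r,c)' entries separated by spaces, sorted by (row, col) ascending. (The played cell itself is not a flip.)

Answer: (1,3)

Derivation:
Dir NW: edge -> no flip
Dir N: edge -> no flip
Dir NE: edge -> no flip
Dir W: first cell '.' (not opp) -> no flip
Dir E: first cell '.' (not opp) -> no flip
Dir SW: first cell '.' (not opp) -> no flip
Dir S: first cell 'B' (not opp) -> no flip
Dir SE: opp run (1,3) capped by B -> flip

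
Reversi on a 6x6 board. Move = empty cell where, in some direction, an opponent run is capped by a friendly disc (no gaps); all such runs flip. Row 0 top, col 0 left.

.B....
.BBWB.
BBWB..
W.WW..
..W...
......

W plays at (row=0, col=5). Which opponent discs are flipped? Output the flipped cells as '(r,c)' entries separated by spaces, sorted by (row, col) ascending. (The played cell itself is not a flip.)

Answer: (1,4) (2,3)

Derivation:
Dir NW: edge -> no flip
Dir N: edge -> no flip
Dir NE: edge -> no flip
Dir W: first cell '.' (not opp) -> no flip
Dir E: edge -> no flip
Dir SW: opp run (1,4) (2,3) capped by W -> flip
Dir S: first cell '.' (not opp) -> no flip
Dir SE: edge -> no flip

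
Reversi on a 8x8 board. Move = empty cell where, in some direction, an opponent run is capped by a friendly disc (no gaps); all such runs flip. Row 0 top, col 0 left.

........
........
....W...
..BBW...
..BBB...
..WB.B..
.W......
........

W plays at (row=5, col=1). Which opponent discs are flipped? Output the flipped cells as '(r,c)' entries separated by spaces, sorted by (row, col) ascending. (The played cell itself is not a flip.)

Dir NW: first cell '.' (not opp) -> no flip
Dir N: first cell '.' (not opp) -> no flip
Dir NE: opp run (4,2) (3,3) capped by W -> flip
Dir W: first cell '.' (not opp) -> no flip
Dir E: first cell 'W' (not opp) -> no flip
Dir SW: first cell '.' (not opp) -> no flip
Dir S: first cell 'W' (not opp) -> no flip
Dir SE: first cell '.' (not opp) -> no flip

Answer: (3,3) (4,2)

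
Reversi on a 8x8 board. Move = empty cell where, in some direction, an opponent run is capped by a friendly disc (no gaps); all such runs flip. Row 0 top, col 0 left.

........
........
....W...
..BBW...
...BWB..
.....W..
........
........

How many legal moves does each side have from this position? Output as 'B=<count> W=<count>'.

Answer: B=6 W=7

Derivation:
-- B to move --
(1,3): no bracket -> illegal
(1,4): no bracket -> illegal
(1,5): flips 1 -> legal
(2,3): flips 1 -> legal
(2,5): flips 1 -> legal
(3,5): flips 1 -> legal
(4,6): no bracket -> illegal
(5,3): no bracket -> illegal
(5,4): no bracket -> illegal
(5,6): no bracket -> illegal
(6,4): no bracket -> illegal
(6,5): flips 1 -> legal
(6,6): flips 2 -> legal
B mobility = 6
-- W to move --
(2,1): no bracket -> illegal
(2,2): flips 1 -> legal
(2,3): no bracket -> illegal
(3,1): flips 2 -> legal
(3,5): flips 1 -> legal
(3,6): no bracket -> illegal
(4,1): no bracket -> illegal
(4,2): flips 2 -> legal
(4,6): flips 1 -> legal
(5,2): flips 1 -> legal
(5,3): no bracket -> illegal
(5,4): no bracket -> illegal
(5,6): flips 1 -> legal
W mobility = 7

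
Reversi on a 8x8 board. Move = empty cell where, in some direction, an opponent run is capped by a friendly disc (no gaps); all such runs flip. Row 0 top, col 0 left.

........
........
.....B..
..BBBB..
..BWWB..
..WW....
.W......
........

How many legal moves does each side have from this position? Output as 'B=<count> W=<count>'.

Answer: B=6 W=9

Derivation:
-- B to move --
(4,1): no bracket -> illegal
(5,0): no bracket -> illegal
(5,1): no bracket -> illegal
(5,4): flips 2 -> legal
(5,5): flips 1 -> legal
(6,0): no bracket -> illegal
(6,2): flips 3 -> legal
(6,3): flips 2 -> legal
(6,4): flips 1 -> legal
(7,0): flips 3 -> legal
(7,1): no bracket -> illegal
(7,2): no bracket -> illegal
B mobility = 6
-- W to move --
(1,4): no bracket -> illegal
(1,5): no bracket -> illegal
(1,6): flips 2 -> legal
(2,1): flips 1 -> legal
(2,2): flips 3 -> legal
(2,3): flips 1 -> legal
(2,4): flips 1 -> legal
(2,6): flips 1 -> legal
(3,1): flips 1 -> legal
(3,6): no bracket -> illegal
(4,1): flips 1 -> legal
(4,6): flips 1 -> legal
(5,1): no bracket -> illegal
(5,4): no bracket -> illegal
(5,5): no bracket -> illegal
(5,6): no bracket -> illegal
W mobility = 9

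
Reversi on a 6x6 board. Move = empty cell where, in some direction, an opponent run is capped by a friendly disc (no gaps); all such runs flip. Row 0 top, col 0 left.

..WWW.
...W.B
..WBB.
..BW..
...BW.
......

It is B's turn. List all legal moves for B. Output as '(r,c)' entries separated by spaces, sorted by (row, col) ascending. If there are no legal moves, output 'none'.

(0,1): no bracket -> illegal
(0,5): no bracket -> illegal
(1,1): no bracket -> illegal
(1,2): flips 1 -> legal
(1,4): no bracket -> illegal
(2,1): flips 1 -> legal
(3,1): no bracket -> illegal
(3,4): flips 1 -> legal
(3,5): no bracket -> illegal
(4,2): flips 1 -> legal
(4,5): flips 1 -> legal
(5,3): no bracket -> illegal
(5,4): no bracket -> illegal
(5,5): no bracket -> illegal

Answer: (1,2) (2,1) (3,4) (4,2) (4,5)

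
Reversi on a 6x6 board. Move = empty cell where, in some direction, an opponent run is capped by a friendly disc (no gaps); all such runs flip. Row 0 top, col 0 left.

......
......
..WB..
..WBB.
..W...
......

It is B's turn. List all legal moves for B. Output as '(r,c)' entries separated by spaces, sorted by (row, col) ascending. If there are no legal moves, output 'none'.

Answer: (1,1) (2,1) (3,1) (4,1) (5,1)

Derivation:
(1,1): flips 1 -> legal
(1,2): no bracket -> illegal
(1,3): no bracket -> illegal
(2,1): flips 1 -> legal
(3,1): flips 1 -> legal
(4,1): flips 1 -> legal
(4,3): no bracket -> illegal
(5,1): flips 1 -> legal
(5,2): no bracket -> illegal
(5,3): no bracket -> illegal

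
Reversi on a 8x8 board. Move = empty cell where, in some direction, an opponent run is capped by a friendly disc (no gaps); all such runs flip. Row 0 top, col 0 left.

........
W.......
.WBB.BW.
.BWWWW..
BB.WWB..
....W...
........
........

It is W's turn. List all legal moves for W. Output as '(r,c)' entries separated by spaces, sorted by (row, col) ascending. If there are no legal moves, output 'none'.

(1,1): flips 1 -> legal
(1,2): flips 2 -> legal
(1,3): flips 1 -> legal
(1,4): flips 1 -> legal
(1,5): flips 1 -> legal
(1,6): flips 1 -> legal
(2,0): no bracket -> illegal
(2,4): flips 3 -> legal
(3,0): flips 1 -> legal
(3,6): flips 1 -> legal
(4,2): no bracket -> illegal
(4,6): flips 1 -> legal
(5,0): flips 1 -> legal
(5,1): flips 2 -> legal
(5,2): no bracket -> illegal
(5,5): flips 1 -> legal
(5,6): flips 1 -> legal

Answer: (1,1) (1,2) (1,3) (1,4) (1,5) (1,6) (2,4) (3,0) (3,6) (4,6) (5,0) (5,1) (5,5) (5,6)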